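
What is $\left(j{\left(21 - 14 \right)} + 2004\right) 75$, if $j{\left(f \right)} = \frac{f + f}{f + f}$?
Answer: $150375$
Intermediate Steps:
$j{\left(f \right)} = 1$ ($j{\left(f \right)} = \frac{2 f}{2 f} = 2 f \frac{1}{2 f} = 1$)
$\left(j{\left(21 - 14 \right)} + 2004\right) 75 = \left(1 + 2004\right) 75 = 2005 \cdot 75 = 150375$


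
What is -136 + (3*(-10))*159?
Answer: -4906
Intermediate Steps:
-136 + (3*(-10))*159 = -136 - 30*159 = -136 - 4770 = -4906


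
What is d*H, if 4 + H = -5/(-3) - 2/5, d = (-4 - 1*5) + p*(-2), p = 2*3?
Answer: 287/5 ≈ 57.400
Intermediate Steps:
p = 6
d = -21 (d = (-4 - 1*5) + 6*(-2) = (-4 - 5) - 12 = -9 - 12 = -21)
H = -41/15 (H = -4 + (-5/(-3) - 2/5) = -4 + (-5*(-⅓) - 2*⅕) = -4 + (5/3 - ⅖) = -4 + 19/15 = -41/15 ≈ -2.7333)
d*H = -21*(-41/15) = 287/5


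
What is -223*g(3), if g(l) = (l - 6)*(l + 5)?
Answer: 5352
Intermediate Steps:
g(l) = (-6 + l)*(5 + l)
-223*g(3) = -223*(-30 + 3**2 - 1*3) = -223*(-30 + 9 - 3) = -223*(-24) = 5352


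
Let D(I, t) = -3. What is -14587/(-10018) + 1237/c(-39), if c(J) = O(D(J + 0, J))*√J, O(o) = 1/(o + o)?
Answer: 14587/10018 + 2474*I*√39/13 ≈ 1.4561 + 1188.5*I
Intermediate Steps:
O(o) = 1/(2*o)
c(J) = -√J/6 (c(J) = ((½)/(-3))*√J = ((½)*(-⅓))*√J = -√J/6)
-14587/(-10018) + 1237/c(-39) = -14587/(-10018) + 1237/((-I*√39/6)) = -14587*(-1/10018) + 1237/((-I*√39/6)) = 14587/10018 + 1237/((-I*√39/6)) = 14587/10018 + 1237*(2*I*√39/13) = 14587/10018 + 2474*I*√39/13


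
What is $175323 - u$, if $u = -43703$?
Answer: $219026$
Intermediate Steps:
$175323 - u = 175323 - -43703 = 175323 + 43703 = 219026$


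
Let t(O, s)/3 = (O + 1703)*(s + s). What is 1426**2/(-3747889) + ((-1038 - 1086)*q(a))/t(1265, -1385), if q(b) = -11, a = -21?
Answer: -4186781701723/7703186177260 ≈ -0.54351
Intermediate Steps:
t(O, s) = 6*s*(1703 + O) (t(O, s) = 3*((O + 1703)*(s + s)) = 3*((1703 + O)*(2*s)) = 3*(2*s*(1703 + O)) = 6*s*(1703 + O))
1426**2/(-3747889) + ((-1038 - 1086)*q(a))/t(1265, -1385) = 1426**2/(-3747889) + ((-1038 - 1086)*(-11))/((6*(-1385)*(1703 + 1265))) = 2033476*(-1/3747889) + (-2124*(-11))/((6*(-1385)*2968)) = -2033476/3747889 + 23364/(-24664080) = -2033476/3747889 + 23364*(-1/24664080) = -2033476/3747889 - 1947/2055340 = -4186781701723/7703186177260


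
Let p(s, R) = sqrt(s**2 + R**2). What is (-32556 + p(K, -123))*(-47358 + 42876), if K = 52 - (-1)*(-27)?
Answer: 145915992 - 4482*sqrt(15754) ≈ 1.4535e+8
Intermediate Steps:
K = 25 (K = 52 - 1*27 = 52 - 27 = 25)
p(s, R) = sqrt(R**2 + s**2)
(-32556 + p(K, -123))*(-47358 + 42876) = (-32556 + sqrt((-123)**2 + 25**2))*(-47358 + 42876) = (-32556 + sqrt(15129 + 625))*(-4482) = (-32556 + sqrt(15754))*(-4482) = 145915992 - 4482*sqrt(15754)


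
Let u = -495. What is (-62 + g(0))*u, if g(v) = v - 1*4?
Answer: 32670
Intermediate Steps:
g(v) = -4 + v (g(v) = v - 4 = -4 + v)
(-62 + g(0))*u = (-62 + (-4 + 0))*(-495) = (-62 - 4)*(-495) = -66*(-495) = 32670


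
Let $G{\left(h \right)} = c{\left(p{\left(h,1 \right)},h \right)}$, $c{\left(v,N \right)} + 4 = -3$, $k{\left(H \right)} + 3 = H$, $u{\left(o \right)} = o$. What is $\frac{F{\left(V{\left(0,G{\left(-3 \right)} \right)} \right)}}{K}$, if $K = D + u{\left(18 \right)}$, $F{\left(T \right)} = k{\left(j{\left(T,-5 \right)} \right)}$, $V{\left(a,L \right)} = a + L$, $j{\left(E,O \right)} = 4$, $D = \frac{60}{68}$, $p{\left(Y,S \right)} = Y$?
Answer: $\frac{17}{321} \approx 0.05296$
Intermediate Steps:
$D = \frac{15}{17}$ ($D = 60 \cdot \frac{1}{68} = \frac{15}{17} \approx 0.88235$)
$k{\left(H \right)} = -3 + H$
$c{\left(v,N \right)} = -7$ ($c{\left(v,N \right)} = -4 - 3 = -7$)
$G{\left(h \right)} = -7$
$V{\left(a,L \right)} = L + a$
$F{\left(T \right)} = 1$ ($F{\left(T \right)} = -3 + 4 = 1$)
$K = \frac{321}{17}$ ($K = \frac{15}{17} + 18 = \frac{321}{17} \approx 18.882$)
$\frac{F{\left(V{\left(0,G{\left(-3 \right)} \right)} \right)}}{K} = 1 \frac{1}{\frac{321}{17}} = 1 \cdot \frac{17}{321} = \frac{17}{321}$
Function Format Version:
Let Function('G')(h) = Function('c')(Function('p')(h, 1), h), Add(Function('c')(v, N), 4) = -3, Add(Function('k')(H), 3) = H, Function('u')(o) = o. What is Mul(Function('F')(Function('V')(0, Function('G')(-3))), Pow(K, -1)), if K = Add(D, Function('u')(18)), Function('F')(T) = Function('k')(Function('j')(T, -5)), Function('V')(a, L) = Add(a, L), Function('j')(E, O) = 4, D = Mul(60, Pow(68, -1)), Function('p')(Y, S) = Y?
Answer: Rational(17, 321) ≈ 0.052960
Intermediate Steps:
D = Rational(15, 17) (D = Mul(60, Rational(1, 68)) = Rational(15, 17) ≈ 0.88235)
Function('k')(H) = Add(-3, H)
Function('c')(v, N) = -7 (Function('c')(v, N) = Add(-4, -3) = -7)
Function('G')(h) = -7
Function('V')(a, L) = Add(L, a)
Function('F')(T) = 1 (Function('F')(T) = Add(-3, 4) = 1)
K = Rational(321, 17) (K = Add(Rational(15, 17), 18) = Rational(321, 17) ≈ 18.882)
Mul(Function('F')(Function('V')(0, Function('G')(-3))), Pow(K, -1)) = Mul(1, Pow(Rational(321, 17), -1)) = Mul(1, Rational(17, 321)) = Rational(17, 321)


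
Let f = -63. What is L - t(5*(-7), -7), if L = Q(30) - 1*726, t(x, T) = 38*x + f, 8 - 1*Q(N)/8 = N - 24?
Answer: 683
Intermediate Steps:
Q(N) = 256 - 8*N (Q(N) = 64 - 8*(N - 24) = 64 - 8*(-24 + N) = 64 + (192 - 8*N) = 256 - 8*N)
t(x, T) = -63 + 38*x (t(x, T) = 38*x - 63 = -63 + 38*x)
L = -710 (L = (256 - 8*30) - 1*726 = (256 - 240) - 726 = 16 - 726 = -710)
L - t(5*(-7), -7) = -710 - (-63 + 38*(5*(-7))) = -710 - (-63 + 38*(-35)) = -710 - (-63 - 1330) = -710 - 1*(-1393) = -710 + 1393 = 683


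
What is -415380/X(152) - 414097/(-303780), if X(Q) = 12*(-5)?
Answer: 2103483037/303780 ≈ 6924.4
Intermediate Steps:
X(Q) = -60
-415380/X(152) - 414097/(-303780) = -415380/(-60) - 414097/(-303780) = -415380*(-1/60) - 414097*(-1/303780) = 6923 + 414097/303780 = 2103483037/303780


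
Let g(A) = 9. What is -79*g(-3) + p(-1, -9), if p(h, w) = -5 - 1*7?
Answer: -723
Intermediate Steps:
p(h, w) = -12 (p(h, w) = -5 - 7 = -12)
-79*g(-3) + p(-1, -9) = -79*9 - 12 = -711 - 12 = -723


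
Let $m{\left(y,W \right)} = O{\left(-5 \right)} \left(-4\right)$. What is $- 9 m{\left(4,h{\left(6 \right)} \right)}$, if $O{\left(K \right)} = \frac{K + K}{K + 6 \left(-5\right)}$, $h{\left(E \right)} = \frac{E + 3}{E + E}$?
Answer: $\frac{72}{7} \approx 10.286$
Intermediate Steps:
$h{\left(E \right)} = \frac{3 + E}{2 E}$
$O{\left(K \right)} = \frac{2 K}{-30 + K}$ ($O{\left(K \right)} = \frac{2 K}{K - 30} = \frac{2 K}{-30 + K}$)
$m{\left(y,W \right)} = - \frac{8}{7}$ ($m{\left(y,W \right)} = 2 \left(-5\right) \frac{1}{-30 - 5} \left(-4\right) = 2 \left(-5\right) \frac{1}{-35} \left(-4\right) = 2 \left(-5\right) \left(- \frac{1}{35}\right) \left(-4\right) = \frac{2}{7} \left(-4\right) = - \frac{8}{7}$)
$- 9 m{\left(4,h{\left(6 \right)} \right)} = \left(-9\right) \left(- \frac{8}{7}\right) = \frac{72}{7}$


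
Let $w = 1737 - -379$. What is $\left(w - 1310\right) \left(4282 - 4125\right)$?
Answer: $126542$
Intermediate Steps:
$w = 2116$ ($w = 1737 + 379 = 2116$)
$\left(w - 1310\right) \left(4282 - 4125\right) = \left(2116 - 1310\right) \left(4282 - 4125\right) = 806 \cdot 157 = 126542$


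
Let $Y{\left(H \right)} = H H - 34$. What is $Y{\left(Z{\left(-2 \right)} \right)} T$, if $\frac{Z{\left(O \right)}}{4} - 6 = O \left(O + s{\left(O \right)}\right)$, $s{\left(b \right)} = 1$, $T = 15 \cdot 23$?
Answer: $341550$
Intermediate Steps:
$T = 345$
$Z{\left(O \right)} = 24 + 4 O \left(1 + O\right)$ ($Z{\left(O \right)} = 24 + 4 O \left(O + 1\right) = 24 + 4 O \left(1 + O\right)$)
$Y{\left(H \right)} = -34 + H^{2}$ ($Y{\left(H \right)} = H^{2} - 34 = -34 + H^{2}$)
$Y{\left(Z{\left(-2 \right)} \right)} T = \left(-34 + \left(24 + 4 \left(-2\right) + 4 \left(-2\right)^{2}\right)^{2}\right) 345 = \left(-34 + \left(24 - 8 + 4 \cdot 4\right)^{2}\right) 345 = \left(-34 + \left(24 - 8 + 16\right)^{2}\right) 345 = \left(-34 + 32^{2}\right) 345 = \left(-34 + 1024\right) 345 = 990 \cdot 345 = 341550$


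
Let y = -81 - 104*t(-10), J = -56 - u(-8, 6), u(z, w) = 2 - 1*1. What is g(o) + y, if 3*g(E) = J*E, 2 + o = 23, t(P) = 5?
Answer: -1000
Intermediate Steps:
u(z, w) = 1 (u(z, w) = 2 - 1 = 1)
J = -57 (J = -56 - 1*1 = -56 - 1 = -57)
o = 21 (o = -2 + 23 = 21)
g(E) = -19*E (g(E) = (-57*E)/3 = -19*E)
y = -601 (y = -81 - 104*5 = -81 - 520 = -601)
g(o) + y = -19*21 - 601 = -399 - 601 = -1000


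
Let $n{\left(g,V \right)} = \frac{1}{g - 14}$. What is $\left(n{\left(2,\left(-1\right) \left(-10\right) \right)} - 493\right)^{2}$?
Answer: $\frac{35010889}{144} \approx 2.4313 \cdot 10^{5}$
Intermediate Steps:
$n{\left(g,V \right)} = \frac{1}{-14 + g}$
$\left(n{\left(2,\left(-1\right) \left(-10\right) \right)} - 493\right)^{2} = \left(\frac{1}{-14 + 2} - 493\right)^{2} = \left(\frac{1}{-12} - 493\right)^{2} = \left(- \frac{1}{12} - 493\right)^{2} = \left(- \frac{5917}{12}\right)^{2} = \frac{35010889}{144}$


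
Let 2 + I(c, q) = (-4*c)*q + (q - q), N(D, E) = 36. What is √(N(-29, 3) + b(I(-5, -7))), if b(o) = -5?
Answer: √31 ≈ 5.5678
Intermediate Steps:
I(c, q) = -2 - 4*c*q (I(c, q) = -2 + ((-4*c)*q + (q - q)) = -2 + (-4*c*q + 0) = -2 - 4*c*q)
√(N(-29, 3) + b(I(-5, -7))) = √(36 - 5) = √31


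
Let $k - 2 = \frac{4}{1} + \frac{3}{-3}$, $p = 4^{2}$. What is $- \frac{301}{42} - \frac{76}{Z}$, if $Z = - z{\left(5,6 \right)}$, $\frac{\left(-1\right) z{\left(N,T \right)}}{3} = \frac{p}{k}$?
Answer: $- \frac{181}{12} \approx -15.083$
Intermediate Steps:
$p = 16$
$k = 5$ ($k = 2 + \left(\frac{4}{1} + \frac{3}{-3}\right) = 2 + \left(4 \cdot 1 + 3 \left(- \frac{1}{3}\right)\right) = 2 + \left(4 - 1\right) = 2 + 3 = 5$)
$z{\left(N,T \right)} = - \frac{48}{5}$ ($z{\left(N,T \right)} = - 3 \cdot \frac{16}{5} = - 3 \cdot 16 \cdot \frac{1}{5} = \left(-3\right) \frac{16}{5} = - \frac{48}{5}$)
$Z = \frac{48}{5}$ ($Z = \left(-1\right) \left(- \frac{48}{5}\right) = \frac{48}{5} \approx 9.6$)
$- \frac{301}{42} - \frac{76}{Z} = - \frac{301}{42} - \frac{76}{\frac{48}{5}} = \left(-301\right) \frac{1}{42} - \frac{95}{12} = - \frac{43}{6} - \frac{95}{12} = - \frac{181}{12}$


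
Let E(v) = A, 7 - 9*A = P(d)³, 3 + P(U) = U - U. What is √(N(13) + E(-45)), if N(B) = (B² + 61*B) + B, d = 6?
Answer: √8809/3 ≈ 31.285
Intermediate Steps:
P(U) = -3 (P(U) = -3 + (U - U) = -3 + 0 = -3)
N(B) = B² + 62*B
A = 34/9 (A = 7/9 - ⅑*(-3)³ = 7/9 - ⅑*(-27) = 7/9 + 3 = 34/9 ≈ 3.7778)
E(v) = 34/9
√(N(13) + E(-45)) = √(13*(62 + 13) + 34/9) = √(13*75 + 34/9) = √(975 + 34/9) = √(8809/9) = √8809/3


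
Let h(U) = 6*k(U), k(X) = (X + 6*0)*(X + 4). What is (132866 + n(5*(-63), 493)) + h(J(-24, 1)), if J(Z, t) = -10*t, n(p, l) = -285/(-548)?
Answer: 73008133/548 ≈ 1.3323e+5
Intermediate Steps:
n(p, l) = 285/548 (n(p, l) = -285*(-1/548) = 285/548)
k(X) = X*(4 + X) (k(X) = (X + 0)*(4 + X) = X*(4 + X))
h(U) = 6*U*(4 + U) (h(U) = 6*(U*(4 + U)) = 6*U*(4 + U))
(132866 + n(5*(-63), 493)) + h(J(-24, 1)) = (132866 + 285/548) + 6*(-10*1)*(4 - 10*1) = 72810853/548 + 6*(-10)*(4 - 10) = 72810853/548 + 6*(-10)*(-6) = 72810853/548 + 360 = 73008133/548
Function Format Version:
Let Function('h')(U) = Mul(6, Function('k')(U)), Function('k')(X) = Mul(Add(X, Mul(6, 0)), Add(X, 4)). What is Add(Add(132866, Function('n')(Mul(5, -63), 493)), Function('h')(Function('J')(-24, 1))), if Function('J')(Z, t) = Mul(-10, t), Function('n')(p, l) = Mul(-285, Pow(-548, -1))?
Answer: Rational(73008133, 548) ≈ 1.3323e+5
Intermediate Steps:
Function('n')(p, l) = Rational(285, 548) (Function('n')(p, l) = Mul(-285, Rational(-1, 548)) = Rational(285, 548))
Function('k')(X) = Mul(X, Add(4, X)) (Function('k')(X) = Mul(Add(X, 0), Add(4, X)) = Mul(X, Add(4, X)))
Function('h')(U) = Mul(6, U, Add(4, U)) (Function('h')(U) = Mul(6, Mul(U, Add(4, U))) = Mul(6, U, Add(4, U)))
Add(Add(132866, Function('n')(Mul(5, -63), 493)), Function('h')(Function('J')(-24, 1))) = Add(Add(132866, Rational(285, 548)), Mul(6, Mul(-10, 1), Add(4, Mul(-10, 1)))) = Add(Rational(72810853, 548), Mul(6, -10, Add(4, -10))) = Add(Rational(72810853, 548), Mul(6, -10, -6)) = Add(Rational(72810853, 548), 360) = Rational(73008133, 548)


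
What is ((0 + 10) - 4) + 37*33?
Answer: 1227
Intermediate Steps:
((0 + 10) - 4) + 37*33 = (10 - 4) + 1221 = 6 + 1221 = 1227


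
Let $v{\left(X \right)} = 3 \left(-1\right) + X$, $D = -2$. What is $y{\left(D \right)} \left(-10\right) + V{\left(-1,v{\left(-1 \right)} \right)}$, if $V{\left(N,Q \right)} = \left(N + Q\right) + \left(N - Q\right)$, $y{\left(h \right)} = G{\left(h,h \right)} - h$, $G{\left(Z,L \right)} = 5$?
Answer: $-72$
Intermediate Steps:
$v{\left(X \right)} = -3 + X$
$y{\left(h \right)} = 5 - h$
$V{\left(N,Q \right)} = 2 N$
$y{\left(D \right)} \left(-10\right) + V{\left(-1,v{\left(-1 \right)} \right)} = \left(5 - -2\right) \left(-10\right) + 2 \left(-1\right) = \left(5 + 2\right) \left(-10\right) - 2 = 7 \left(-10\right) - 2 = -70 - 2 = -72$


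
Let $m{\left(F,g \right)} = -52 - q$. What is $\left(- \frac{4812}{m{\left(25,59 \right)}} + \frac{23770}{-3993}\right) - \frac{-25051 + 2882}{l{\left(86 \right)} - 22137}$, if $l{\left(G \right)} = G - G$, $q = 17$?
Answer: $\frac{14182659967}{225893327} \approx 62.785$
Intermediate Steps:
$l{\left(G \right)} = 0$
$m{\left(F,g \right)} = -69$ ($m{\left(F,g \right)} = -52 - 17 = -69$)
$\left(- \frac{4812}{m{\left(25,59 \right)}} + \frac{23770}{-3993}\right) - \frac{-25051 + 2882}{l{\left(86 \right)} - 22137} = \left(- \frac{4812}{-69} + \frac{23770}{-3993}\right) - \frac{-25051 + 2882}{0 - 22137} = \left(\left(-4812\right) \left(- \frac{1}{69}\right) + 23770 \left(- \frac{1}{3993}\right)\right) - - \frac{22169}{-22137} = \left(\frac{1604}{23} - \frac{23770}{3993}\right) - \left(-22169\right) \left(- \frac{1}{22137}\right) = \frac{5858062}{91839} - \frac{22169}{22137} = \frac{14182659967}{225893327}$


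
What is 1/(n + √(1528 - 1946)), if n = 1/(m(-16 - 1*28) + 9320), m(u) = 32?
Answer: 9352/36558239873 - 87459904*I*√418/36558239873 ≈ 2.5581e-7 - 0.048912*I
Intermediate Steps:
n = 1/9352 (n = 1/(32 + 9320) = 1/9352 ≈ 0.00010693)
1/(n + √(1528 - 1946)) = 1/(1/9352 + √(1528 - 1946)) = 1/(1/9352 + √(-418)) = 1/(1/9352 + I*√418)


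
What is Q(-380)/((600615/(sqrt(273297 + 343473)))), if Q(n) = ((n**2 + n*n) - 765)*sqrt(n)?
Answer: 576070*I*sqrt(260414)/40041 ≈ 7341.8*I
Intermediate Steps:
Q(n) = sqrt(n)*(-765 + 2*n**2) (Q(n) = ((n**2 + n**2) - 765)*sqrt(n) = (2*n**2 - 765)*sqrt(n) = (-765 + 2*n**2)*sqrt(n) = sqrt(n)*(-765 + 2*n**2))
Q(-380)/((600615/(sqrt(273297 + 343473)))) = (sqrt(-380)*(-765 + 2*(-380)**2))/((600615/(sqrt(273297 + 343473)))) = ((2*I*sqrt(95))*(-765 + 2*144400))/((600615/(sqrt(616770)))) = ((2*I*sqrt(95))*(-765 + 288800))/((600615/((3*sqrt(68530))))) = ((2*I*sqrt(95))*288035)/((600615*(sqrt(68530)/205590))) = (576070*I*sqrt(95))/((40041*sqrt(68530)/13706)) = (576070*I*sqrt(95))*(sqrt(68530)/200205) = 576070*I*sqrt(260414)/40041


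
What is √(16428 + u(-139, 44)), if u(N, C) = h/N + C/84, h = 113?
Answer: 2*√34993328118/2919 ≈ 128.17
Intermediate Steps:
u(N, C) = 113/N + C/84
√(16428 + u(-139, 44)) = √(16428 + (113/(-139) + (1/84)*44)) = √(16428 + (113*(-1/139) + 11/21)) = √(16428 + (-113/139 + 11/21)) = √(16428 - 844/2919) = √(47952488/2919) = 2*√34993328118/2919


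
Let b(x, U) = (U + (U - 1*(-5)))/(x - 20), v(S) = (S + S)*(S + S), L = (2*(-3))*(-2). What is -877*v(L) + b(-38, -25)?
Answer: -29298771/58 ≈ -5.0515e+5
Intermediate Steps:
L = 12 (L = -6*(-2) = 12)
v(S) = 4*S² (v(S) = (2*S)*(2*S) = 4*S²)
b(x, U) = (5 + 2*U)/(-20 + x) (b(x, U) = (U + (U + 5))/(-20 + x) = (U + (5 + U))/(-20 + x) = (5 + 2*U)/(-20 + x))
-877*v(L) + b(-38, -25) = -3508*12² + (5 + 2*(-25))/(-20 - 38) = -3508*144 + (5 - 50)/(-58) = -877*576 - 1/58*(-45) = -505152 + 45/58 = -29298771/58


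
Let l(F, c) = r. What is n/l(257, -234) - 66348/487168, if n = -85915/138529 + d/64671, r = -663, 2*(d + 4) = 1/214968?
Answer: -2629189619395724549665/19438663205611943751744 ≈ -0.13526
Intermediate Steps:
d = -1719743/429936 (d = -4 + (1/2)/214968 = -4 + (1/2)*(1/214968) = -4 + 1/429936 = -1719743/429936 ≈ -4.0000)
l(F, c) = -663
n = -2389052491854287/3851714488596624 (n = -85915/138529 - 1719743/429936/64671 = -85915*1/138529 - 1719743/429936*1/64671 = -85915/138529 - 1719743/27804391056 = -2389052491854287/3851714488596624 ≈ -0.62026)
n/l(257, -234) - 66348/487168 = -2389052491854287/3851714488596624/(-663) - 66348/487168 = -2389052491854287/3851714488596624*(-1/663) - 66348*1/487168 = 2389052491854287/2553686705939561712 - 16587/121792 = -2629189619395724549665/19438663205611943751744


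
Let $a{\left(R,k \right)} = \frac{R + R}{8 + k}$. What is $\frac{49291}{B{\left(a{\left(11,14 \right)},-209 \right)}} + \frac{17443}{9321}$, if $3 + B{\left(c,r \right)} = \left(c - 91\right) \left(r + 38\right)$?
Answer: $\frac{242612284}{47807409} \approx 5.0748$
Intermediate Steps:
$a{\left(R,k \right)} = \frac{2 R}{8 + k}$
$B{\left(c,r \right)} = -3 + \left(-91 + c\right) \left(38 + r\right)$ ($B{\left(c,r \right)} = -3 + \left(c - 91\right) \left(r + 38\right) = -3 + \left(-91 + c\right) \left(38 + r\right)$)
$\frac{49291}{B{\left(a{\left(11,14 \right)},-209 \right)}} + \frac{17443}{9321} = \frac{49291}{-3461 - -19019 + 38 \cdot 2 \cdot 11 \frac{1}{8 + 14} + 2 \cdot 11 \frac{1}{8 + 14} \left(-209\right)} + \frac{17443}{9321} = \frac{49291}{-3461 + 19019 + 38 \cdot 2 \cdot 11 \cdot \frac{1}{22} + 2 \cdot 11 \cdot \frac{1}{22} \left(-209\right)} + 17443 \cdot \frac{1}{9321} = \frac{49291}{-3461 + 19019 + 38 \cdot 2 \cdot 11 \cdot \frac{1}{22} + 2 \cdot 11 \cdot \frac{1}{22} \left(-209\right)} + \frac{17443}{9321} = \frac{49291}{-3461 + 19019 + 38 \cdot 1 + 1 \left(-209\right)} + \frac{17443}{9321} = \frac{49291}{-3461 + 19019 + 38 - 209} + \frac{17443}{9321} = \frac{49291}{15387} + \frac{17443}{9321} = \frac{242612284}{47807409}$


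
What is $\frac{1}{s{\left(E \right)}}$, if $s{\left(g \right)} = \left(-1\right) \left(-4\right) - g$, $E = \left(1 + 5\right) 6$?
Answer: $- \frac{1}{32} \approx -0.03125$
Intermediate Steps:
$E = 36$ ($E = 6 \cdot 6 = 36$)
$s{\left(g \right)} = 4 - g$
$\frac{1}{s{\left(E \right)}} = \frac{1}{4 - 36} = \frac{1}{-32} = - \frac{1}{32}$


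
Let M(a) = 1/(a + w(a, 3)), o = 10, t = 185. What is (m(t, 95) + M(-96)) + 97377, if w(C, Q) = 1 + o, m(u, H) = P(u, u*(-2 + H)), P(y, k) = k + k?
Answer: 11201894/85 ≈ 1.3179e+5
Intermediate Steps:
P(y, k) = 2*k
m(u, H) = 2*u*(-2 + H) (m(u, H) = 2*(u*(-2 + H)) = 2*u*(-2 + H))
w(C, Q) = 11 (w(C, Q) = 1 + 10 = 11)
M(a) = 1/(11 + a) (M(a) = 1/(a + 11) = 1/(11 + a))
(m(t, 95) + M(-96)) + 97377 = (2*185*(-2 + 95) + 1/(11 - 96)) + 97377 = (2*185*93 + 1/(-85)) + 97377 = (34410 - 1/85) + 97377 = 2924849/85 + 97377 = 11201894/85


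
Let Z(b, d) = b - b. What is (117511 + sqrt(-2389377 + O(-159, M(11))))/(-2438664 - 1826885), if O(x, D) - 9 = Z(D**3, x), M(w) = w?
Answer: -117511/4265549 - 2*I*sqrt(597342)/4265549 ≈ -0.027549 - 0.00036238*I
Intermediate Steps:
Z(b, d) = 0
O(x, D) = 9 (O(x, D) = 9 + 0 = 9)
(117511 + sqrt(-2389377 + O(-159, M(11))))/(-2438664 - 1826885) = (117511 + sqrt(-2389377 + 9))/(-2438664 - 1826885) = (117511 + sqrt(-2389368))/(-4265549) = (117511 + 2*I*sqrt(597342))*(-1/4265549) = -117511/4265549 - 2*I*sqrt(597342)/4265549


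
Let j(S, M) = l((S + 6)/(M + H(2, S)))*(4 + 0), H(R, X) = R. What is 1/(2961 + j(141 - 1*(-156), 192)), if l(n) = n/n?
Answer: 1/2965 ≈ 0.00033727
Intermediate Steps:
l(n) = 1
j(S, M) = 4 (j(S, M) = 1*(4 + 0) = 1*4 = 4)
1/(2961 + j(141 - 1*(-156), 192)) = 1/(2961 + 4) = 1/2965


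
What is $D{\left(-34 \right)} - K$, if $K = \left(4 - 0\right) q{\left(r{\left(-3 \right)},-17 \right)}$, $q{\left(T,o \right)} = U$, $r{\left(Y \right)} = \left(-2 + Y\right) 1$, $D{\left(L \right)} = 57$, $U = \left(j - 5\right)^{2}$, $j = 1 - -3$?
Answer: $53$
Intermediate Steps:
$j = 4$ ($j = 1 + 3 = 4$)
$U = 1$ ($U = \left(4 - 5\right)^{2} = \left(-1\right)^{2} = 1$)
$r{\left(Y \right)} = -2 + Y$
$q{\left(T,o \right)} = 1$
$K = 4$ ($K = \left(4 - 0\right) 1 = \left(4 + 0\right) 1 = 4 \cdot 1 = 4$)
$D{\left(-34 \right)} - K = 57 - 4 = 53$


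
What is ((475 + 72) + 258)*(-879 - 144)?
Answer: -823515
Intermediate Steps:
((475 + 72) + 258)*(-879 - 144) = (547 + 258)*(-1023) = 805*(-1023) = -823515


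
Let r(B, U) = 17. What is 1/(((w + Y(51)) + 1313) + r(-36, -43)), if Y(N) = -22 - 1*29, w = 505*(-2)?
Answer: 1/269 ≈ 0.0037175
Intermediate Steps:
w = -1010
Y(N) = -51 (Y(N) = -22 - 29 = -51)
1/(((w + Y(51)) + 1313) + r(-36, -43)) = 1/(((-1010 - 51) + 1313) + 17) = 1/((-1061 + 1313) + 17) = 1/(252 + 17) = 1/269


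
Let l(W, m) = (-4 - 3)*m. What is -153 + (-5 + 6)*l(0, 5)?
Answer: -188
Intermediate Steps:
l(W, m) = -7*m
-153 + (-5 + 6)*l(0, 5) = -153 + (-5 + 6)*(-7*5) = -153 + 1*(-35) = -153 - 35 = -188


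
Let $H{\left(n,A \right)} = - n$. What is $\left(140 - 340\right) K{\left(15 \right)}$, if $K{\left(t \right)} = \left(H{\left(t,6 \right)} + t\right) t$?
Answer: $0$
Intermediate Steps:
$K{\left(t \right)} = 0$ ($K{\left(t \right)} = \left(- t + t\right) t = 0 t = 0$)
$\left(140 - 340\right) K{\left(15 \right)} = \left(140 - 340\right) 0 = \left(-200\right) 0 = 0$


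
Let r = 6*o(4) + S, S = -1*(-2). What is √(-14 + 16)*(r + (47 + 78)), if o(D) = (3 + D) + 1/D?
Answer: 341*√2/2 ≈ 241.12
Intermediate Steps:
o(D) = 3 + D + 1/D (o(D) = (3 + D) + 1/D = 3 + D + 1/D)
S = 2
r = 91/2 (r = 6*(3 + 4 + 1/4) + 2 = 6*(3 + 4 + ¼) + 2 = 6*(29/4) + 2 = 87/2 + 2 = 91/2 ≈ 45.500)
√(-14 + 16)*(r + (47 + 78)) = √(-14 + 16)*(91/2 + (47 + 78)) = √2*(91/2 + 125) = √2*(341/2) = 341*√2/2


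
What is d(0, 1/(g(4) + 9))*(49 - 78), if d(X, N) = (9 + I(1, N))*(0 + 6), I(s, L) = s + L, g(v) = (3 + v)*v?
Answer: -64554/37 ≈ -1744.7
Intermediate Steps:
g(v) = v*(3 + v)
I(s, L) = L + s
d(X, N) = 60 + 6*N (d(X, N) = (9 + (N + 1))*(0 + 6) = (9 + (1 + N))*6 = (10 + N)*6 = 60 + 6*N)
d(0, 1/(g(4) + 9))*(49 - 78) = (60 + 6/(4*(3 + 4) + 9))*(49 - 78) = (60 + 6/(4*7 + 9))*(-29) = (60 + 6/(28 + 9))*(-29) = (60 + 6/37)*(-29) = (2226/37)*(-29) = -64554/37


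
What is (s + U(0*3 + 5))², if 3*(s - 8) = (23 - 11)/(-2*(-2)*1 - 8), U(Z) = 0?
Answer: 49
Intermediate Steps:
s = 7 (s = 8 + ((23 - 11)/(-2*(-2)*1 - 8))/3 = 8 + (12/(4*1 - 8))/3 = 8 + (12/(4 - 8))/3 = 8 + (12/(-4))/3 = 8 + (12*(-¼))/3 = 8 + (⅓)*(-3) = 8 - 1 = 7)
(s + U(0*3 + 5))² = (7 + 0)² = 7² = 49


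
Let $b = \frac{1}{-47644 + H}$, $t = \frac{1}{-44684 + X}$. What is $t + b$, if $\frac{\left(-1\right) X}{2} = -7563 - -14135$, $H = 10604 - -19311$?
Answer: $- \frac{75557}{1025232612} \approx -7.3697 \cdot 10^{-5}$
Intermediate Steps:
$H = 29915$ ($H = 10604 + 19311 = 29915$)
$X = -13144$ ($X = - 2 \left(-7563 - -14135\right) = - 2 \left(-7563 + 14135\right) = \left(-2\right) 6572 = -13144$)
$t = - \frac{1}{57828}$ ($t = \frac{1}{-44684 - 13144} = \frac{1}{-57828} = - \frac{1}{57828} \approx -1.7293 \cdot 10^{-5}$)
$b = - \frac{1}{17729}$ ($b = \frac{1}{-47644 + 29915} = \frac{1}{-17729} = - \frac{1}{17729} \approx -5.6405 \cdot 10^{-5}$)
$t + b = - \frac{1}{57828} - \frac{1}{17729} = - \frac{75557}{1025232612}$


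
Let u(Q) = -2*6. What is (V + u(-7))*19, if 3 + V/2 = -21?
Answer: -1140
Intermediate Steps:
V = -48 (V = -6 + 2*(-21) = -6 - 42 = -48)
u(Q) = -12
(V + u(-7))*19 = (-48 - 12)*19 = -60*19 = -1140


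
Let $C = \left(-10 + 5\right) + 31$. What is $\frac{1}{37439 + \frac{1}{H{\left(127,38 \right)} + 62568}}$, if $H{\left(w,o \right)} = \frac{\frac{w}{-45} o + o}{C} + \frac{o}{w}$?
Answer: $\frac{4648313924}{174028225074931} \approx 2.671 \cdot 10^{-5}$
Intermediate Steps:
$C = 26$ ($C = -5 + 31 = 26$)
$H{\left(w,o \right)} = \frac{o}{26} + \frac{o}{w} - \frac{o w}{1170}$ ($H{\left(w,o \right)} = \frac{\frac{w}{-45} o + o}{26} + \frac{o}{w} = \left(w \left(- \frac{1}{45}\right) o + o\right) \frac{1}{26} + \frac{o}{w} = \left(- \frac{w}{45} o + o\right) \frac{1}{26} + \frac{o}{w} = \left(- \frac{o w}{45} + o\right) \frac{1}{26} + \frac{o}{w} = \left(o - \frac{o w}{45}\right) \frac{1}{26} + \frac{o}{w} = \left(\frac{o}{26} - \frac{o w}{1170}\right) + \frac{o}{w} = \frac{o}{26} + \frac{o}{w} - \frac{o w}{1170}$)
$\frac{1}{37439 + \frac{1}{H{\left(127,38 \right)} + 62568}} = \frac{1}{37439 + \frac{1}{\frac{1}{1170} \cdot 38 \cdot \frac{1}{127} \left(1170 + 127 \left(45 - 127\right)\right) + 62568}} = \frac{1}{37439 + \frac{1}{\frac{1}{1170} \cdot 38 \cdot \frac{1}{127} \left(1170 + 127 \left(-82\right)\right) + 62568}} = \frac{1}{37439 + \frac{1}{\frac{1}{1170} \cdot 38 \cdot \frac{1}{127} \left(1170 - 10414\right) + 62568}} = \frac{1}{37439 + \frac{1}{\frac{1}{1170} \cdot 38 \cdot \frac{1}{127} \left(-9244\right) + 62568}} = \frac{1}{37439 + \frac{1}{- \frac{175636}{74295} + 62568}} = \frac{1}{37439 + \frac{1}{\frac{4648313924}{74295}}} = \frac{1}{37439 + \frac{74295}{4648313924}} = \frac{1}{\frac{174028225074931}{4648313924}} = \frac{4648313924}{174028225074931}$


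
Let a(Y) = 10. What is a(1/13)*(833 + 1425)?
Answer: 22580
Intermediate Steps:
a(1/13)*(833 + 1425) = 10*(833 + 1425) = 10*2258 = 22580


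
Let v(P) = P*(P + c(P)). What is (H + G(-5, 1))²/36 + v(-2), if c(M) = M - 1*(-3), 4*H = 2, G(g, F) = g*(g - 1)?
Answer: 4009/144 ≈ 27.840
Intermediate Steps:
G(g, F) = g*(-1 + g)
H = ½ (H = (¼)*2 = ½ ≈ 0.50000)
c(M) = 3 + M (c(M) = M + 3 = 3 + M)
v(P) = P*(3 + 2*P) (v(P) = P*(P + (3 + P)) = P*(3 + 2*P))
(H + G(-5, 1))²/36 + v(-2) = (½ - 5*(-1 - 5))²/36 - 2*(3 + 2*(-2)) = (½ - 5*(-6))²/36 - 2*(3 - 4) = (½ + 30)²/36 - 2*(-1) = (61/2)²/36 + 2 = (1/36)*(3721/4) + 2 = 3721/144 + 2 = 4009/144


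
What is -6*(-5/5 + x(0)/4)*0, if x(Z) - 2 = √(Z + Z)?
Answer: 0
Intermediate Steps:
x(Z) = 2 + √2*√Z (x(Z) = 2 + √(Z + Z) = 2 + √(2*Z) = 2 + √2*√Z)
-6*(-5/5 + x(0)/4)*0 = -6*(-5/5 + (2 + √2*√0)/4)*0 = -6*(-5*⅕ + (2 + √2*0)*(¼))*0 = -6*(-1 + (2 + 0)*(¼))*0 = -6*(-1 + 2*(¼))*0 = -6*(-1 + ½)*0 = -6*(-½)*0 = 3*0 = 0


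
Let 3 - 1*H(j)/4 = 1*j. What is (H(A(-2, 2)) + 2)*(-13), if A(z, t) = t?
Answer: -78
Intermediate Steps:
H(j) = 12 - 4*j
(H(A(-2, 2)) + 2)*(-13) = ((12 - 4*2) + 2)*(-13) = ((12 - 8) + 2)*(-13) = (4 + 2)*(-13) = 6*(-13) = -78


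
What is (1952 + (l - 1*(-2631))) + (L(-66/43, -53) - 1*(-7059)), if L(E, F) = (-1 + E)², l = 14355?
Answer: 48080334/1849 ≈ 26003.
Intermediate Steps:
(1952 + (l - 1*(-2631))) + (L(-66/43, -53) - 1*(-7059)) = (1952 + (14355 - 1*(-2631))) + ((-1 - 66/43)² - 1*(-7059)) = (1952 + (14355 + 2631)) + ((-1 - 66*1/43)² + 7059) = (1952 + 16986) + ((-1 - 66/43)² + 7059) = 18938 + ((-109/43)² + 7059) = 18938 + (11881/1849 + 7059) = 18938 + 13063972/1849 = 48080334/1849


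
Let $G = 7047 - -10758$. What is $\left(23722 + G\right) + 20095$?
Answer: $61622$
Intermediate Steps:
$G = 17805$ ($G = 7047 + 10758 = 17805$)
$\left(23722 + G\right) + 20095 = \left(23722 + 17805\right) + 20095 = 41527 + 20095 = 61622$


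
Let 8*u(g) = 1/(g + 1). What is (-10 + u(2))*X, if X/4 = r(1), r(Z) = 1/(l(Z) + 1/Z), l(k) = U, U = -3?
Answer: 239/12 ≈ 19.917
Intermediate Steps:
l(k) = -3
u(g) = 1/(8*(1 + g)) (u(g) = 1/(8*(g + 1)) = 1/(8*(1 + g)))
r(Z) = 1/(-3 + 1/Z)
X = -2 (X = 4*(1/(1 - 3*1)) = 4*(1/(1 - 3)) = 4*(1/(-2)) = 4*(1*(-½)) = 4*(-½) = -2)
(-10 + u(2))*X = (-10 + 1/(8*(1 + 2)))*(-2) = (-10 + (⅛)/3)*(-2) = (-10 + (⅛)*(⅓))*(-2) = (-10 + 1/24)*(-2) = -239/24*(-2) = 239/12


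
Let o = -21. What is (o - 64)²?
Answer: 7225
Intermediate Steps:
(o - 64)² = (-21 - 64)² = (-85)² = 7225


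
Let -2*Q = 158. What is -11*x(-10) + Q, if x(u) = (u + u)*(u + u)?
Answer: -4479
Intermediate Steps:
x(u) = 4*u² (x(u) = (2*u)*(2*u) = 4*u²)
Q = -79 (Q = -½*158 = -79)
-11*x(-10) + Q = -44*(-10)² - 79 = -44*100 - 79 = -11*400 - 79 = -4400 - 79 = -4479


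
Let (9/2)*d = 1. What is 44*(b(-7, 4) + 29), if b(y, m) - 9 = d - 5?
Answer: 13156/9 ≈ 1461.8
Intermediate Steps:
d = 2/9 (d = (2/9)*1 = 2/9 ≈ 0.22222)
b(y, m) = 38/9 (b(y, m) = 9 + (2/9 - 5) = 9 - 43/9 = 38/9)
44*(b(-7, 4) + 29) = 44*(38/9 + 29) = 44*(299/9) = 13156/9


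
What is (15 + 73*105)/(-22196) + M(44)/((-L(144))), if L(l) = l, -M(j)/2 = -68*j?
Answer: -2092606/49941 ≈ -41.902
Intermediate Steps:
M(j) = 136*j (M(j) = -(-136)*j = 136*j)
(15 + 73*105)/(-22196) + M(44)/((-L(144))) = (15 + 73*105)/(-22196) + (136*44)/((-1*144)) = (15 + 7665)*(-1/22196) + 5984/(-144) = 7680*(-1/22196) + 5984*(-1/144) = -1920/5549 - 374/9 = -2092606/49941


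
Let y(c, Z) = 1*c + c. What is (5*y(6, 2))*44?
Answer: 2640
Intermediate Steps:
y(c, Z) = 2*c (y(c, Z) = c + c = 2*c)
(5*y(6, 2))*44 = (5*(2*6))*44 = (5*12)*44 = 60*44 = 2640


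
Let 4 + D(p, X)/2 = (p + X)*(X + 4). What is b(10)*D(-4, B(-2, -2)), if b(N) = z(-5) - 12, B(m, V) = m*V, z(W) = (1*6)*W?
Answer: 336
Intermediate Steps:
z(W) = 6*W
B(m, V) = V*m
D(p, X) = -8 + 2*(4 + X)*(X + p) (D(p, X) = -8 + 2*((p + X)*(X + 4)) = -8 + 2*((X + p)*(4 + X)) = -8 + 2*((4 + X)*(X + p)) = -8 + 2*(4 + X)*(X + p))
b(N) = -42 (b(N) = 6*(-5) - 12 = -30 - 12 = -42)
b(10)*D(-4, B(-2, -2)) = -42*(-8 + 2*(-2*(-2))**2 + 8*(-2*(-2)) + 8*(-4) + 2*(-2*(-2))*(-4)) = -42*(-8 + 2*4**2 + 8*4 - 32 + 2*4*(-4)) = -42*(-8 + 2*16 + 32 - 32 - 32) = -42*(-8 + 32 + 32 - 32 - 32) = -42*(-8) = 336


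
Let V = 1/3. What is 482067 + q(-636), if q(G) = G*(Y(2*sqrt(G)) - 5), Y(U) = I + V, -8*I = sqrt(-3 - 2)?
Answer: 485035 + 159*I*sqrt(5)/2 ≈ 4.8504e+5 + 177.77*I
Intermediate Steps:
V = 1/3 ≈ 0.33333
I = -I*sqrt(5)/8 (I = -sqrt(-3 - 2)/8 = -I*sqrt(5)/8 ≈ -0.27951*I)
Y(U) = 1/3 - I*sqrt(5)/8 (Y(U) = -I*sqrt(5)/8 + 1/3 = 1/3 - I*sqrt(5)/8)
q(G) = G*(-14/3 - I*sqrt(5)/8) (q(G) = G*((1/3 - I*sqrt(5)/8) - 5) = G*(-14/3 - I*sqrt(5)/8))
482067 + q(-636) = 482067 - 1/24*(-636)*(112 + 3*I*sqrt(5)) = 482067 + (2968 + 159*I*sqrt(5)/2) = 485035 + 159*I*sqrt(5)/2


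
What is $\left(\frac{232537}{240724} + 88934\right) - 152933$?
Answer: $- \frac{15405862739}{240724} \approx -63998.0$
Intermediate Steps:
$\left(\frac{232537}{240724} + 88934\right) - 152933 = \frac{21408780753}{240724} - 152933 = - \frac{15405862739}{240724}$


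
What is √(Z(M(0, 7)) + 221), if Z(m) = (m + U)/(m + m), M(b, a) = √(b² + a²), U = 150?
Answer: √45514/14 ≈ 15.239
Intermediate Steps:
M(b, a) = √(a² + b²)
Z(m) = (150 + m)/(2*m) (Z(m) = (m + 150)/(m + m) = (150 + m)/((2*m)) = (150 + m)*(1/(2*m)) = (150 + m)/(2*m))
√(Z(M(0, 7)) + 221) = √((150 + √(7² + 0²))/(2*(√(7² + 0²))) + 221) = √((150 + √(49 + 0))/(2*(√(49 + 0))) + 221) = √((150 + √49)/(2*(√49)) + 221) = √((½)*(150 + 7)/7 + 221) = √((½)*(⅐)*157 + 221) = √(157/14 + 221) = √(3251/14) = √45514/14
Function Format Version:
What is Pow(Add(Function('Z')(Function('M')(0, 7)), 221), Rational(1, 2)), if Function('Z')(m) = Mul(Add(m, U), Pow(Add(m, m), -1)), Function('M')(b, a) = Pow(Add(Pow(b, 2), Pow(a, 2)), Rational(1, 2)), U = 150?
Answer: Mul(Rational(1, 14), Pow(45514, Rational(1, 2))) ≈ 15.239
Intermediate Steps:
Function('M')(b, a) = Pow(Add(Pow(a, 2), Pow(b, 2)), Rational(1, 2))
Function('Z')(m) = Mul(Rational(1, 2), Pow(m, -1), Add(150, m)) (Function('Z')(m) = Mul(Add(m, 150), Pow(Add(m, m), -1)) = Mul(Add(150, m), Pow(Mul(2, m), -1)) = Mul(Add(150, m), Mul(Rational(1, 2), Pow(m, -1))) = Mul(Rational(1, 2), Pow(m, -1), Add(150, m)))
Pow(Add(Function('Z')(Function('M')(0, 7)), 221), Rational(1, 2)) = Pow(Add(Mul(Rational(1, 2), Pow(Pow(Add(Pow(7, 2), Pow(0, 2)), Rational(1, 2)), -1), Add(150, Pow(Add(Pow(7, 2), Pow(0, 2)), Rational(1, 2)))), 221), Rational(1, 2)) = Pow(Add(Mul(Rational(1, 2), Pow(Pow(Add(49, 0), Rational(1, 2)), -1), Add(150, Pow(Add(49, 0), Rational(1, 2)))), 221), Rational(1, 2)) = Pow(Add(Mul(Rational(1, 2), Pow(Pow(49, Rational(1, 2)), -1), Add(150, Pow(49, Rational(1, 2)))), 221), Rational(1, 2)) = Pow(Add(Mul(Rational(1, 2), Pow(7, -1), Add(150, 7)), 221), Rational(1, 2)) = Pow(Add(Mul(Rational(1, 2), Rational(1, 7), 157), 221), Rational(1, 2)) = Pow(Add(Rational(157, 14), 221), Rational(1, 2)) = Pow(Rational(3251, 14), Rational(1, 2)) = Mul(Rational(1, 14), Pow(45514, Rational(1, 2)))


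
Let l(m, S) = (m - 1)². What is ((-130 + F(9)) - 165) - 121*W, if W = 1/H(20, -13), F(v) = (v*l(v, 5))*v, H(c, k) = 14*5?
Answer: 342109/70 ≈ 4887.3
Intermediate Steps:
l(m, S) = (-1 + m)²
H(c, k) = 70
F(v) = v²*(-1 + v)² (F(v) = (v*(-1 + v)²)*v = v²*(-1 + v)²)
W = 1/70 ≈ 0.014286
((-130 + F(9)) - 165) - 121*W = ((-130 + 9²*(-1 + 9)²) - 165) - 121*1/70 = ((-130 + 81*8²) - 165) - 121/70 = ((-130 + 81*64) - 165) - 121/70 = ((-130 + 5184) - 165) - 121/70 = (5054 - 165) - 121/70 = 4889 - 121/70 = 342109/70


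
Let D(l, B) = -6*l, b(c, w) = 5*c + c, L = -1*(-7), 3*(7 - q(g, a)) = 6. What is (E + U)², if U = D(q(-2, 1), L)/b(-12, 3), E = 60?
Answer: 525625/144 ≈ 3650.2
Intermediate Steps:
q(g, a) = 5 (q(g, a) = 7 - ⅓*6 = 7 - 2 = 5)
L = 7
b(c, w) = 6*c
U = 5/12 (U = (-6*5)/((6*(-12))) = -30/(-72) = -30*(-1/72) = 5/12 ≈ 0.41667)
(E + U)² = (60 + 5/12)² = (725/12)² = 525625/144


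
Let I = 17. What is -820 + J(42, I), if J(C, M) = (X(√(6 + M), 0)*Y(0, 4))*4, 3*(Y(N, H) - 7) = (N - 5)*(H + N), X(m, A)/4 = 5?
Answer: -2380/3 ≈ -793.33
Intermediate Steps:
X(m, A) = 20 (X(m, A) = 4*5 = 20)
Y(N, H) = 7 + (-5 + N)*(H + N)/3 (Y(N, H) = 7 + ((N - 5)*(H + N))/3 = 7 + ((-5 + N)*(H + N))/3 = 7 + (-5 + N)*(H + N)/3)
J(C, M) = 80/3 (J(C, M) = (20*(7 - 5/3*4 - 5/3*0 + (⅓)*0² + (⅓)*4*0))*4 = (20*(7 - 20/3 + 0 + (⅓)*0 + 0))*4 = (20*(7 - 20/3 + 0 + 0 + 0))*4 = (20*(⅓))*4 = (20/3)*4 = 80/3)
-820 + J(42, I) = -820 + 80/3 = -2380/3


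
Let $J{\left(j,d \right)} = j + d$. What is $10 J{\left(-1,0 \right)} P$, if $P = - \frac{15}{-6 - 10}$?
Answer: $- \frac{75}{8} \approx -9.375$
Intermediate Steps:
$J{\left(j,d \right)} = d + j$
$P = \frac{15}{16}$ ($P = - \frac{15}{-6 - 10} = - \frac{15}{-16} = \left(-15\right) \left(- \frac{1}{16}\right) = \frac{15}{16} \approx 0.9375$)
$10 J{\left(-1,0 \right)} P = 10 \left(0 - 1\right) \frac{15}{16} = 10 \left(-1\right) \frac{15}{16} = \left(-10\right) \frac{15}{16} = - \frac{75}{8}$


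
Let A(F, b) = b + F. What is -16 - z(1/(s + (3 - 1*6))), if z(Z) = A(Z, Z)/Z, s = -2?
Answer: -18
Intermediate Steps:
A(F, b) = F + b
z(Z) = 2 (z(Z) = (Z + Z)/Z = (2*Z)/Z = 2)
-16 - z(1/(s + (3 - 1*6))) = -16 - 1*2 = -16 - 2 = -18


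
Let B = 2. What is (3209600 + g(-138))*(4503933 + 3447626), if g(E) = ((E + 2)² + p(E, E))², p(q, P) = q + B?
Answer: 2705909166452800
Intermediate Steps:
p(q, P) = 2 + q (p(q, P) = q + 2 = 2 + q)
g(E) = (2 + E + (2 + E)²)² (g(E) = ((E + 2)² + (2 + E))² = ((2 + E)² + (2 + E))² = (2 + E + (2 + E)²)²)
(3209600 + g(-138))*(4503933 + 3447626) = (3209600 + (2 - 138 + (2 - 138)²)²)*(4503933 + 3447626) = (3209600 + (2 - 138 + (-136)²)²)*7951559 = (3209600 + (2 - 138 + 18496)²)*7951559 = (3209600 + 18360²)*7951559 = (3209600 + 337089600)*7951559 = 340299200*7951559 = 2705909166452800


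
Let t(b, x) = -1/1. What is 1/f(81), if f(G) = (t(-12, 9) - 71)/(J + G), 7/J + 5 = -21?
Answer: -2099/1872 ≈ -1.1213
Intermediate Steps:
t(b, x) = -1 (t(b, x) = -1*1 = -1)
J = -7/26 (J = 7/(-5 - 21) = 7/(-26) = 7*(-1/26) = -7/26 ≈ -0.26923)
f(G) = -72/(-7/26 + G) (f(G) = (-1 - 71)/(-7/26 + G) = -72/(-7/26 + G))
1/f(81) = 1/(-1872/(-7 + 26*81)) = 1/(-1872/(-7 + 2106)) = 1/(-1872/2099) = -2099/1872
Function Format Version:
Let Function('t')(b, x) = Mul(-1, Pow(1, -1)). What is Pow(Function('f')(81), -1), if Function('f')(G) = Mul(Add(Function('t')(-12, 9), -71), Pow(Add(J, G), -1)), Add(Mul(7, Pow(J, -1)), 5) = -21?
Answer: Rational(-2099, 1872) ≈ -1.1213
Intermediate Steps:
Function('t')(b, x) = -1 (Function('t')(b, x) = Mul(-1, 1) = -1)
J = Rational(-7, 26) (J = Mul(7, Pow(Add(-5, -21), -1)) = Mul(7, Pow(-26, -1)) = Mul(7, Rational(-1, 26)) = Rational(-7, 26) ≈ -0.26923)
Function('f')(G) = Mul(-72, Pow(Add(Rational(-7, 26), G), -1)) (Function('f')(G) = Mul(Add(-1, -71), Pow(Add(Rational(-7, 26), G), -1)) = Mul(-72, Pow(Add(Rational(-7, 26), G), -1)))
Pow(Function('f')(81), -1) = Pow(Mul(-1872, Pow(Add(-7, Mul(26, 81)), -1)), -1) = Pow(Mul(-1872, Pow(Add(-7, 2106), -1)), -1) = Pow(Mul(-1872, Pow(2099, -1)), -1) = Pow(Mul(-1872, Rational(1, 2099)), -1) = Pow(Rational(-1872, 2099), -1) = Rational(-2099, 1872)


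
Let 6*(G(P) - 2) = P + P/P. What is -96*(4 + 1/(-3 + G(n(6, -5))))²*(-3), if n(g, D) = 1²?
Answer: 1800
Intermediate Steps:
n(g, D) = 1
G(P) = 13/6 + P/6 (G(P) = 2 + (P + P/P)/6 = 2 + (P + 1)/6 = 2 + (1 + P)/6 = 2 + (⅙ + P/6) = 13/6 + P/6)
-96*(4 + 1/(-3 + G(n(6, -5))))²*(-3) = -96*(4 + 1/(-3 + (13/6 + (⅙)*1)))²*(-3) = -96*(4 + 1/(-3 + (13/6 + ⅙)))²*(-3) = -96*(4 + 1/(-3 + 7/3))²*(-3) = -96*(4 + 1/(-⅔))²*(-3) = -96*(4 - 3/2)²*(-3) = -96*(5/2)²*(-3) = -96*25/4*(-3) = -600*(-3) = 1800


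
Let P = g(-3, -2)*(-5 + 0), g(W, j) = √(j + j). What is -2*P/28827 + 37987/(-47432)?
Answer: -37987/47432 + 20*I/28827 ≈ -0.80087 + 0.00069379*I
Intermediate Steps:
g(W, j) = √2*√j (g(W, j) = √(2*j) = √2*√j)
P = -10*I (P = (√2*√(-2))*(-5 + 0) = (√2*(I*√2))*(-5) = (2*I)*(-5) = -10*I ≈ -10.0*I)
-2*P/28827 + 37987/(-47432) = -(-20)*I/28827 + 37987/(-47432) = (20*I)*(1/28827) + 37987*(-1/47432) = 20*I/28827 - 37987/47432 = -37987/47432 + 20*I/28827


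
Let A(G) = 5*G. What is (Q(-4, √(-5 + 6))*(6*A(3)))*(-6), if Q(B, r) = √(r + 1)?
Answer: -540*√2 ≈ -763.68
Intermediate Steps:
Q(B, r) = √(1 + r)
(Q(-4, √(-5 + 6))*(6*A(3)))*(-6) = (√(1 + √(-5 + 6))*(6*(5*3)))*(-6) = (√(1 + √1)*(6*15))*(-6) = (√(1 + 1)*90)*(-6) = (√2*90)*(-6) = (90*√2)*(-6) = -540*√2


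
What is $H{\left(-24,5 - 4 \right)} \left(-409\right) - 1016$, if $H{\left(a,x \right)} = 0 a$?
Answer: $-1016$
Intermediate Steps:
$H{\left(a,x \right)} = 0$
$H{\left(-24,5 - 4 \right)} \left(-409\right) - 1016 = 0 \left(-409\right) - 1016 = 0 - 1016 = -1016$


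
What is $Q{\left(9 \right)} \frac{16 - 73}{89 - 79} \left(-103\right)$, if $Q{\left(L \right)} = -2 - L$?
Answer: $- \frac{64581}{10} \approx -6458.1$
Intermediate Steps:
$Q{\left(9 \right)} \frac{16 - 73}{89 - 79} \left(-103\right) = \left(-2 - 9\right) \frac{16 - 73}{89 - 79} \left(-103\right) = \left(-2 - 9\right) \left(- \frac{57}{10}\right) \left(-103\right) = - 11 \left(\left(-57\right) \frac{1}{10}\right) \left(-103\right) = \left(-11\right) \left(- \frac{57}{10}\right) \left(-103\right) = \frac{627}{10} \left(-103\right) = - \frac{64581}{10}$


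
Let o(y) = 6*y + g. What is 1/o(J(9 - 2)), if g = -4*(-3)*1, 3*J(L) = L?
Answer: 1/26 ≈ 0.038462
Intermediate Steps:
J(L) = L/3
g = 12 (g = 12*1 = 12)
o(y) = 12 + 6*y (o(y) = 6*y + 12 = 12 + 6*y)
1/o(J(9 - 2)) = 1/(12 + 6*((9 - 2)/3)) = 1/(12 + 6*((1/3)*7)) = 1/(12 + 6*(7/3)) = 1/(12 + 14) = 1/26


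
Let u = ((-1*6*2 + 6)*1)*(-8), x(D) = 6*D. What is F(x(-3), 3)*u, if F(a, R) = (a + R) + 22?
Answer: 336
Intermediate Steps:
u = 48 (u = ((-6*2 + 6)*1)*(-8) = ((-12 + 6)*1)*(-8) = -6*1*(-8) = -6*(-8) = 48)
F(a, R) = 22 + R + a (F(a, R) = (R + a) + 22 = 22 + R + a)
F(x(-3), 3)*u = (22 + 3 + 6*(-3))*48 = (22 + 3 - 18)*48 = 7*48 = 336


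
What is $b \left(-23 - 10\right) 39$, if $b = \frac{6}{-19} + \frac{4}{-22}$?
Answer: $\frac{12168}{19} \approx 640.42$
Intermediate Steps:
$b = - \frac{104}{209}$ ($b = 6 \left(- \frac{1}{19}\right) + 4 \left(- \frac{1}{22}\right) = - \frac{6}{19} - \frac{2}{11} = - \frac{104}{209} \approx -0.49761$)
$b \left(-23 - 10\right) 39 = - \frac{104 \left(-23 - 10\right)}{209} \cdot 39 = \left(- \frac{104}{209}\right) \left(-33\right) 39 = \frac{312}{19} \cdot 39 = \frac{12168}{19}$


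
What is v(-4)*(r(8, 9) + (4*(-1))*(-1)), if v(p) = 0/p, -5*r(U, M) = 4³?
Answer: 0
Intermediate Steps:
r(U, M) = -64/5 (r(U, M) = -⅕*4³ = -⅕*64 = -64/5)
v(p) = 0
v(-4)*(r(8, 9) + (4*(-1))*(-1)) = 0*(-64/5 + (4*(-1))*(-1)) = 0*(-64/5 - 4*(-1)) = 0*(-64/5 + 4) = 0*(-44/5) = 0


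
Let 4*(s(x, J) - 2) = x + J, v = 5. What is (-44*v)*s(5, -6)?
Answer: -385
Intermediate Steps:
s(x, J) = 2 + J/4 + x/4 (s(x, J) = 2 + (x + J)/4 = 2 + (J + x)/4 = 2 + (J/4 + x/4) = 2 + J/4 + x/4)
(-44*v)*s(5, -6) = (-44*5)*(2 + (¼)*(-6) + (¼)*5) = -220*(2 - 3/2 + 5/4) = -220*7/4 = -385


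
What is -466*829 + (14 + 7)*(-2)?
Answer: -386356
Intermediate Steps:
-466*829 + (14 + 7)*(-2) = -386314 + 21*(-2) = -386314 - 42 = -386356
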